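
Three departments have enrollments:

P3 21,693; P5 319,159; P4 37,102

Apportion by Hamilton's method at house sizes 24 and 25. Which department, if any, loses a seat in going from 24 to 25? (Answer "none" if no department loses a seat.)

At 24 seats: P3 2, P5 20, P4 2.
At 25 seats: P3 1, P5 21, P4 3.
P3 drops from 2 to 1.

P3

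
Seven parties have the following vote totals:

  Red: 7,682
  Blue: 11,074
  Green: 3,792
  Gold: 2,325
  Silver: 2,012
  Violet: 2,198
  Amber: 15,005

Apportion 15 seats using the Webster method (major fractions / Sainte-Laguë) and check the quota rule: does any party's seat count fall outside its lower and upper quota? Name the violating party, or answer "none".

Standard quotas: Red 2.614, Blue 3.768, Green 1.290, Gold 0.791, Silver 0.685, Violet 0.748, Amber 5.105.
Webster allocation: Red 2, Blue 4, Green 1, Gold 1, Silver 1, Violet 1, Amber 5.
Every allocation lies between the lower and upper quota.

none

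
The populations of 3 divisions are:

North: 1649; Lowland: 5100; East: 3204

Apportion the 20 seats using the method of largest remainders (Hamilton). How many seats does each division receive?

Total 9953; standard divisor 9953/20 ≈ 497.65.
Standard quotas: North 3.3136, Lowland 10.2482, East 6.4383.
Lower quotas: North 3, Lowland 10, East 6 (sum 19, leaving 1 seat).
Remainders in descending order: East 0.4383, North 0.3136, Lowland 0.2482.
Largest remainder: East receives the extra seat.

North: 3, Lowland: 10, East: 7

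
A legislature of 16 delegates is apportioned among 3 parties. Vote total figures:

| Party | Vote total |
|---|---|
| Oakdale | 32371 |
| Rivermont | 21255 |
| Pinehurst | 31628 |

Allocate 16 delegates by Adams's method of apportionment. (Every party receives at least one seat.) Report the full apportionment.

Oakdale 6, Rivermont 4, Pinehurst 6

Standard divisor 85254/16 ≈ 5328.375; standard quotas: Oakdale 6.075, Rivermont 3.989, Pinehurst 5.936.
Rounding up gives 7, 4, 6 = 17 seats, so the divisor must be adjusted.
With modified divisor 5900: modified quotas Oakdale 5.487, Rivermont 3.603, Pinehurst 5.361.
Rounding up: Oakdale 6, Rivermont 4, Pinehurst 6 (total 16).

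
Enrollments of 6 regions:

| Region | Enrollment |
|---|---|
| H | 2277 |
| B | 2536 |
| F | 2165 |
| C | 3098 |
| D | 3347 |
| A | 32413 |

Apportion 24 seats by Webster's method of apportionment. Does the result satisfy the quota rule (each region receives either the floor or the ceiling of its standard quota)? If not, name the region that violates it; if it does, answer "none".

none

Standard quotas: H 1.192, B 1.328, F 1.134, C 1.622, D 1.753, A 16.972.
Webster allocation: H 1, B 1, F 1, C 2, D 2, A 17.
Every allocation lies between the lower and upper quota.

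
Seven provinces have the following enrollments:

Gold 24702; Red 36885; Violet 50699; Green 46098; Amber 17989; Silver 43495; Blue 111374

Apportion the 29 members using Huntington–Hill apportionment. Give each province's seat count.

Gold=2; Red=3; Violet=4; Green=4; Amber=2; Silver=4; Blue=10

With divisor 11538: modified quotas Gold 2.141, Red 3.197, Violet 4.394, Green 3.995, Amber 1.559, Silver 3.770, Blue 9.653.
Geometric-mean thresholds: Gold √(2·3)=2.449, Red √(3·4)=3.464, Violet √(4·5)=4.472, Green √(3·4)=3.464, Amber √(1·2)=1.414, Silver √(3·4)=3.464, Blue √(9·10)=9.487.
Each quota rounded against its threshold gives Gold 2, Red 3, Violet 4, Green 4, Amber 2, Silver 4, Blue 10 (total 29).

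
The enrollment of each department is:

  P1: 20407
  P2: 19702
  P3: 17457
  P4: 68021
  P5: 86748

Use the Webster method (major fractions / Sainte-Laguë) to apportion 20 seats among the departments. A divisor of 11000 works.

P1: 2, P2: 2, P3: 2, P4: 6, P5: 8

With modified divisor 11000: modified quotas P1 1.855, P2 1.791, P3 1.587, P4 6.184, P5 7.886.
Rounding to the nearest integer: P1 2, P2 2, P3 2, P4 6, P5 8 (total 20).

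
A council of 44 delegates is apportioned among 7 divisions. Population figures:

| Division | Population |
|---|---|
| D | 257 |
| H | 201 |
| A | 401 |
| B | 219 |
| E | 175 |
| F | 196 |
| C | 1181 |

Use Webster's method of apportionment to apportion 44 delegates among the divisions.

Standard divisor 2630/44 ≈ 59.773; standard quotas: D 4.300, H 3.363, A 6.709, B 3.664, E 2.928, F 3.279, C 19.758.
Rounding to the nearest integer gives D 4, H 3, A 7, B 4, E 3, F 3, C 20 — total 44, matching the house size, so no adjustment is needed.

D 4, H 3, A 7, B 4, E 3, F 3, C 20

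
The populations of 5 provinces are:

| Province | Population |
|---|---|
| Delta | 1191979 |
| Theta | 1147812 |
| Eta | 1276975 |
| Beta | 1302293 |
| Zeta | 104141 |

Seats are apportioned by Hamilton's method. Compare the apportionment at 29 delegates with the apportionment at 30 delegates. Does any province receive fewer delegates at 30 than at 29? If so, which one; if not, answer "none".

Zeta

At 29 seats: Delta 7, Theta 7, Eta 7, Beta 7, Zeta 1.
At 30 seats: Delta 7, Theta 7, Eta 8, Beta 8, Zeta 0.
Zeta drops from 1 to 0.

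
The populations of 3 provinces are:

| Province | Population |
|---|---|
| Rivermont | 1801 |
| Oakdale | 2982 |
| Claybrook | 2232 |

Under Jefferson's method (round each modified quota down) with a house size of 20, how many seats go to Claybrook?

6

Standard divisor 7015/20 ≈ 350.75; standard quotas: Rivermont 5.135, Oakdale 8.502, Claybrook 6.364.
Rounding down gives 5, 8, 6 = 19 seats, so the divisor must be adjusted.
With modified divisor 330: modified quotas Rivermont 5.458, Oakdale 9.036, Claybrook 6.764.
Rounding down: Rivermont 5, Oakdale 9, Claybrook 6 (total 20).
Claybrook receives 6.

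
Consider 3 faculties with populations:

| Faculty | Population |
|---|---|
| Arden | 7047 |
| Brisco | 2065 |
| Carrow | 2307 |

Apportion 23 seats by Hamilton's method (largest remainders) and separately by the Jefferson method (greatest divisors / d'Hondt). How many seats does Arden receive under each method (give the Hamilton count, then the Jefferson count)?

Hamilton: Arden 14, Brisco 4, Carrow 5.
Jefferson: Arden 15, Brisco 4, Carrow 4.
Arden gets 14 under Hamilton and 15 under Jefferson.

14 and 15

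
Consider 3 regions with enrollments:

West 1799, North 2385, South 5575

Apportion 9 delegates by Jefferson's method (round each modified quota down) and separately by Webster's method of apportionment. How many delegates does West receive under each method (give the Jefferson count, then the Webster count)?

Jefferson: West 1, North 2, South 6.
Webster: West 2, North 2, South 5.
West gets 1 under Jefferson and 2 under Webster.

1 and 2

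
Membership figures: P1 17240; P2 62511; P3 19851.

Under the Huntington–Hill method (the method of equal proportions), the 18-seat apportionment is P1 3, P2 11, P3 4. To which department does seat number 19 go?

P2

Priority for the next seat is population ÷ (√(s·(s+1))).
Priorities: P1 4976.759, P2 5440.884, P3 4438.819.
Highest priority: P2.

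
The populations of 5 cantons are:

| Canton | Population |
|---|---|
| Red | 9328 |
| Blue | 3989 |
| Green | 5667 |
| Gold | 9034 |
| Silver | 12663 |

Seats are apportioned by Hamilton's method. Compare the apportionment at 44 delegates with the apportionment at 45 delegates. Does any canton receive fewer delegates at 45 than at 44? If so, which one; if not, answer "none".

none

At 44 seats: Red 10, Blue 4, Green 6, Gold 10, Silver 14.
At 45 seats: Red 10, Blue 5, Green 6, Gold 10, Silver 14.
No canton's allocation decreased.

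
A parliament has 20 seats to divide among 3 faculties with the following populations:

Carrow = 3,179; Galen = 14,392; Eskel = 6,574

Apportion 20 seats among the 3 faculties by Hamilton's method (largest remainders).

Carrow=3, Galen=12, Eskel=5

Total 24145; standard divisor 24145/20 ≈ 1207.25.
Standard quotas: Carrow 2.6333, Galen 11.9213, Eskel 5.4454.
Lower quotas: Carrow 2, Galen 11, Eskel 5 (sum 18, leaving 2 seats).
Remainders in descending order: Galen 0.9213, Carrow 0.6333, Eskel 0.4454.
The surplus seats go to Galen, Carrow.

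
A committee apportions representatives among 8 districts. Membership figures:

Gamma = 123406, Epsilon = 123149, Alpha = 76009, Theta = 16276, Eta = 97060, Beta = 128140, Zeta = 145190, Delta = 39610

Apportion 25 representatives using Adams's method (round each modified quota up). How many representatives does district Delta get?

Standard divisor 748840/25 ≈ 29953.6; standard quotas: Gamma 4.120, Epsilon 4.111, Alpha 2.538, Theta 0.543, Eta 3.240, Beta 4.278, Zeta 4.847, Delta 1.322.
Rounding up gives 5, 5, 3, 1, 4, 5, 5, 2 = 30 seats, so the divisor must be adjusted.
With modified divisor 37200: modified quotas Gamma 3.317, Epsilon 3.310, Alpha 2.043, Theta 0.438, Eta 2.609, Beta 3.445, Zeta 3.903, Delta 1.065.
Rounding up: Gamma 4, Epsilon 4, Alpha 3, Theta 1, Eta 3, Beta 4, Zeta 4, Delta 2 (total 25).
Delta receives 2.

2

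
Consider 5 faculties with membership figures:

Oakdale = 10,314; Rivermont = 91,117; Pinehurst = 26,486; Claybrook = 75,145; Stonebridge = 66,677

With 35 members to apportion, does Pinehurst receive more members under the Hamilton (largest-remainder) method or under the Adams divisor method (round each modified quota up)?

Hamilton: Oakdale 1, Rivermont 12, Pinehurst 3, Claybrook 10, Stonebridge 9.
Adams: Oakdale 2, Rivermont 11, Pinehurst 4, Claybrook 10, Stonebridge 8.
Pinehurst gets 3 under Hamilton and 4 under Adams.

Adams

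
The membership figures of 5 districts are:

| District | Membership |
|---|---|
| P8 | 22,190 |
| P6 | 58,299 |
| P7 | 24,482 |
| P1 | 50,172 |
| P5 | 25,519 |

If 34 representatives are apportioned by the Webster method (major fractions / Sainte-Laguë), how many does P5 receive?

5

Standard divisor 180662/34 ≈ 5313.588; standard quotas: P8 4.176, P6 10.972, P7 4.607, P1 9.442, P5 4.803.
Rounding to the nearest integer gives P8 4, P6 11, P7 5, P1 9, P5 5 — total 34, matching the house size, so no adjustment is needed.
P5 receives 5.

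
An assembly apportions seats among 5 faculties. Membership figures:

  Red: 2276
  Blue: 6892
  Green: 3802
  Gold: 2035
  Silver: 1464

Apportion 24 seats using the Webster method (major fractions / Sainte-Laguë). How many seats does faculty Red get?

Standard divisor 16469/24 ≈ 686.208; standard quotas: Red 3.317, Blue 10.044, Green 5.541, Gold 2.966, Silver 2.133.
Rounding to the nearest integer gives Red 3, Blue 10, Green 6, Gold 3, Silver 2 — total 24, matching the house size, so no adjustment is needed.
Red receives 3.

3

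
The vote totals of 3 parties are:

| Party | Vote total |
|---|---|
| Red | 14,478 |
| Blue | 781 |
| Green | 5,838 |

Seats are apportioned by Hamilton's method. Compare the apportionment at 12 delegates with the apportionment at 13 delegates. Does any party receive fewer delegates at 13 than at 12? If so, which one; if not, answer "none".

At 12 seats: Red 8, Blue 1, Green 3.
At 13 seats: Red 9, Blue 0, Green 4.
Blue drops from 1 to 0.

Blue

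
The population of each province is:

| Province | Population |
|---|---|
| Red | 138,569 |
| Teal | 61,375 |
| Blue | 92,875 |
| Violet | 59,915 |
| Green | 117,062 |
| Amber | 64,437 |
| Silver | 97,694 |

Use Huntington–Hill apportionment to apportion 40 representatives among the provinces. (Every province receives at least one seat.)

Red: 9, Teal: 4, Blue: 6, Violet: 4, Green: 7, Amber: 4, Silver: 6

With divisor 15987: modified quotas Red 8.668, Teal 3.839, Blue 5.809, Violet 3.748, Green 7.322, Amber 4.031, Silver 6.111.
Geometric-mean thresholds: Red √(8·9)=8.485, Teal √(3·4)=3.464, Blue √(5·6)=5.477, Violet √(3·4)=3.464, Green √(7·8)=7.483, Amber √(4·5)=4.472, Silver √(6·7)=6.481.
Each quota rounded against its threshold gives Red 9, Teal 4, Blue 6, Violet 4, Green 7, Amber 4, Silver 6 (total 40).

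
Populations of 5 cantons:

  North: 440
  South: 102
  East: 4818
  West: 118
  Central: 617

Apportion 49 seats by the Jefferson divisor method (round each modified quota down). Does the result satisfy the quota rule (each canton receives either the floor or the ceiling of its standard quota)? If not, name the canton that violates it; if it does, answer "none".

East

Standard quotas: North 3.537, South 0.820, East 38.734, West 0.949, Central 4.960.
Jefferson allocation: North 3, South 0, East 40, West 1, Central 5.
East has quota 38.734 (lower 38, upper 39) but receives 40 — outside the quota interval.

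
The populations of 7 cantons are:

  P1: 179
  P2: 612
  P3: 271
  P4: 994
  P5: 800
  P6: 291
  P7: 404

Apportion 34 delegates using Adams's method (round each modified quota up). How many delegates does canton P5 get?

7

Standard divisor 3551/34 ≈ 104.441; standard quotas: P1 1.714, P2 5.860, P3 2.595, P4 9.517, P5 7.660, P6 2.786, P7 3.868.
Rounding up gives 2, 6, 3, 10, 8, 3, 4 = 36 seats, so the divisor must be adjusted.
With modified divisor 120: modified quotas P1 1.492, P2 5.100, P3 2.258, P4 8.283, P5 6.667, P6 2.425, P7 3.367.
Rounding up: P1 2, P2 6, P3 3, P4 9, P5 7, P6 3, P7 4 (total 34).
P5 receives 7.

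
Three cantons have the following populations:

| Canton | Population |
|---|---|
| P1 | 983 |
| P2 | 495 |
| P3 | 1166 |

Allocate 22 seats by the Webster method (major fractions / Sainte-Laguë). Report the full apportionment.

P1 8, P2 4, P3 10

Standard divisor 2644/22 ≈ 120.182; standard quotas: P1 8.179, P2 4.119, P3 9.702.
Rounding to the nearest integer gives P1 8, P2 4, P3 10 — total 22, matching the house size, so no adjustment is needed.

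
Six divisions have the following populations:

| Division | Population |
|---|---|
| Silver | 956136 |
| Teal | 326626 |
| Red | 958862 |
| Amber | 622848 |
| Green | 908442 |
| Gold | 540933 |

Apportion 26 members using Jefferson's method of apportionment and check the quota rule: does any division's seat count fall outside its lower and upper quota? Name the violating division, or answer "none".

none

Standard quotas: Silver 5.763, Teal 1.969, Red 5.779, Amber 3.754, Green 5.475, Gold 3.260.
Jefferson allocation: Silver 6, Teal 2, Red 6, Amber 4, Green 5, Gold 3.
Every allocation lies between the lower and upper quota.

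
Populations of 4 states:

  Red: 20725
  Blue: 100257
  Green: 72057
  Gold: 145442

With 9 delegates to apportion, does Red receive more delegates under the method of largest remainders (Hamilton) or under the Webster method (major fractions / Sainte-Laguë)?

Hamilton: Red 0, Blue 3, Green 2, Gold 4.
Webster: Red 1, Blue 2, Green 2, Gold 4.
Red gets 0 under Hamilton and 1 under Webster.

Webster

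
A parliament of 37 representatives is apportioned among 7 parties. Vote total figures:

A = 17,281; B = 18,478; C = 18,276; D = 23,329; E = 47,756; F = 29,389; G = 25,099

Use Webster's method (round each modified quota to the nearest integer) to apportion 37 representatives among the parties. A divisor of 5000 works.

A 3, B 4, C 4, D 5, E 10, F 6, G 5

With modified divisor 5000: modified quotas A 3.456, B 3.696, C 3.655, D 4.666, E 9.551, F 5.878, G 5.020.
Rounding to the nearest integer: A 3, B 4, C 4, D 5, E 10, F 6, G 5 (total 37).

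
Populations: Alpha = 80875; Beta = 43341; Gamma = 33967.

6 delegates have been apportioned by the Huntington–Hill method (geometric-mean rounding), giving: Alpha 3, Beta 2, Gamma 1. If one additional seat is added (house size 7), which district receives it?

Priority for the next seat is population ÷ (√(s·(s+1))).
Priorities: Alpha 23346.602, Beta 17693.889, Gamma 24018.296.
Highest priority: Gamma.

Gamma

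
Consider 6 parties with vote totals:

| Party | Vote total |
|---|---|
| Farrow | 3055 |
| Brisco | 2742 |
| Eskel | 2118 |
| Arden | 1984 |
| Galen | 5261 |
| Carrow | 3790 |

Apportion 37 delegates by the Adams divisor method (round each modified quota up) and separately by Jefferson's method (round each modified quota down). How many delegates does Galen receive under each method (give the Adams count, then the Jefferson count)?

Adams: Farrow 6, Brisco 6, Eskel 4, Arden 4, Galen 10, Carrow 7.
Jefferson: Farrow 6, Brisco 5, Eskel 4, Arden 4, Galen 11, Carrow 7.
Galen gets 10 under Adams and 11 under Jefferson.

10 and 11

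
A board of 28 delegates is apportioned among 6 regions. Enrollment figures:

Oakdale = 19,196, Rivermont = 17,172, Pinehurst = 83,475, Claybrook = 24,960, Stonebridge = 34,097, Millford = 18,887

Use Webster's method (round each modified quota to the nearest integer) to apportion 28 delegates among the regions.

Standard divisor 197787/28 ≈ 7063.821; standard quotas: Oakdale 2.718, Rivermont 2.431, Pinehurst 11.817, Claybrook 3.533, Stonebridge 4.827, Millford 2.674.
Rounding to the nearest integer gives 3, 2, 12, 4, 5, 3 = 29 seats, so the divisor must be adjusted.
With modified divisor 7200: modified quotas Oakdale 2.666, Rivermont 2.385, Pinehurst 11.594, Claybrook 3.467, Stonebridge 4.736, Millford 2.623.
Rounding to the nearest integer: Oakdale 3, Rivermont 2, Pinehurst 12, Claybrook 3, Stonebridge 5, Millford 3 (total 28).

Oakdale: 3, Rivermont: 2, Pinehurst: 12, Claybrook: 3, Stonebridge: 5, Millford: 3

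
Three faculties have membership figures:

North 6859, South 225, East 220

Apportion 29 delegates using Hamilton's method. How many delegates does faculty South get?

1

The standard divisor is 7304/29 ≈ 251.862.
Standard quotas: North 27.2332, South 0.8933, East 0.8735.
Lower quotas: North 27, South 0, East 0 (sum 27, leaving 2 seats).
Remainders in descending order: South 0.8933, East 0.8735, North 0.2332.
The surplus seats go to South, East.
South receives 1.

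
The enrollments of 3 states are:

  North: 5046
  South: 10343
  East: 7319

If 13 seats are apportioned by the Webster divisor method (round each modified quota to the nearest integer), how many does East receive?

Standard divisor 22708/13 ≈ 1746.769; standard quotas: North 2.889, South 5.921, East 4.190.
Rounding to the nearest integer gives North 3, South 6, East 4 — total 13, matching the house size, so no adjustment is needed.
East receives 4.

4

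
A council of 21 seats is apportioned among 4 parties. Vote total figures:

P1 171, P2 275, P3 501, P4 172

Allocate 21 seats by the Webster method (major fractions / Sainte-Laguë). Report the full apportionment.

P1 3, P2 5, P3 10, P4 3

Standard divisor 1119/21 ≈ 53.286; standard quotas: P1 3.209, P2 5.161, P3 9.402, P4 3.228.
Rounding to the nearest integer gives 3, 5, 9, 3 = 20 seats, so the divisor must be adjusted.
With modified divisor 51: modified quotas P1 3.353, P2 5.392, P3 9.824, P4 3.373.
Rounding to the nearest integer: P1 3, P2 5, P3 10, P4 3 (total 21).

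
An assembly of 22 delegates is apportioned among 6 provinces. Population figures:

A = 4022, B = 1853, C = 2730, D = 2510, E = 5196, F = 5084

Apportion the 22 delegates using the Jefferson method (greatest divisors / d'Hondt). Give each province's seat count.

Standard divisor 21395/22 ≈ 972.5; standard quotas: A 4.136, B 1.905, C 2.807, D 2.581, E 5.343, F 5.228.
Rounding down gives 4, 1, 2, 2, 5, 5 = 19 seats, so the divisor must be adjusted.
With modified divisor 860: modified quotas A 4.677, B 2.155, C 3.174, D 2.919, E 6.042, F 5.912.
Rounding down: A 4, B 2, C 3, D 2, E 6, F 5 (total 22).

A: 4, B: 2, C: 3, D: 2, E: 6, F: 5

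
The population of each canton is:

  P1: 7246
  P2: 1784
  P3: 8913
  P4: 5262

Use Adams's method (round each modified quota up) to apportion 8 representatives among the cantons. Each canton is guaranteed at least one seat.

Standard divisor 23205/8 ≈ 2900.625; standard quotas: P1 2.498, P2 0.615, P3 3.073, P4 1.814.
Rounding up gives 3, 1, 4, 2 = 10 seats, so the divisor must be adjusted.
With modified divisor 4000: modified quotas P1 1.812, P2 0.446, P3 2.228, P4 1.315.
Rounding up: P1 2, P2 1, P3 3, P4 2 (total 8).

P1 2, P2 1, P3 3, P4 2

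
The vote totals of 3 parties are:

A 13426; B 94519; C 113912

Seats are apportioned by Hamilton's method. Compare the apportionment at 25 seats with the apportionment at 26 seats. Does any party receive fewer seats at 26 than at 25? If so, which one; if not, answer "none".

At 25 seats: A 1, B 11, C 13.
At 26 seats: A 2, B 11, C 13.
No party's allocation decreased.

none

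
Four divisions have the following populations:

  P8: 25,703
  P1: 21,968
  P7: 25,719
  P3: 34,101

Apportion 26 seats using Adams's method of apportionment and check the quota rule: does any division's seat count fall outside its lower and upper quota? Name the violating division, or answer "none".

Standard quotas: P8 6.217, P1 5.314, P7 6.221, P3 8.248.
Adams allocation: P8 6, P1 6, P7 6, P3 8.
Every allocation lies between the lower and upper quota.

none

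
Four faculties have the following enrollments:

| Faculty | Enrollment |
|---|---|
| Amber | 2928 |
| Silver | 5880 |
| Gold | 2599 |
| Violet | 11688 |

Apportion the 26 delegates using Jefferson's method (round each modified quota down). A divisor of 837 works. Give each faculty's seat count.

With modified divisor 837: modified quotas Amber 3.498, Silver 7.025, Gold 3.105, Violet 13.964.
Rounding down: Amber 3, Silver 7, Gold 3, Violet 13 (total 26).

Amber: 3, Silver: 7, Gold: 3, Violet: 13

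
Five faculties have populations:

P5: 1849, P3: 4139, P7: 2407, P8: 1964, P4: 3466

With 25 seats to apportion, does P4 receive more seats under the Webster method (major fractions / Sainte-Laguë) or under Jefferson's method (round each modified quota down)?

Jefferson

Webster: P5 3, P3 8, P7 4, P8 4, P4 6.
Jefferson: P5 3, P3 8, P7 4, P8 3, P4 7.
P4 gets 6 under Webster and 7 under Jefferson.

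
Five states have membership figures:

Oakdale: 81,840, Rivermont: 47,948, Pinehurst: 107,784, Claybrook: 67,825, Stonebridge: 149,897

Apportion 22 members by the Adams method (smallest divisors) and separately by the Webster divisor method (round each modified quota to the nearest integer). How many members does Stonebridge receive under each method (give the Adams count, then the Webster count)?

7 and 8

Adams: Oakdale 4, Rivermont 3, Pinehurst 5, Claybrook 3, Stonebridge 7.
Webster: Oakdale 4, Rivermont 2, Pinehurst 5, Claybrook 3, Stonebridge 8.
Stonebridge gets 7 under Adams and 8 under Webster.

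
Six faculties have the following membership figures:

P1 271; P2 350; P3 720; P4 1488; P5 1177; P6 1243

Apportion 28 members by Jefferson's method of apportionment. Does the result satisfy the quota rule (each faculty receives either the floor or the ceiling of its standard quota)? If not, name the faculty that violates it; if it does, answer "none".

Standard quotas: P1 1.446, P2 1.867, P3 3.841, P4 7.938, P5 6.279, P6 6.631.
Jefferson allocation: P1 1, P2 2, P3 4, P4 8, P5 6, P6 7.
Every allocation lies between the lower and upper quota.

none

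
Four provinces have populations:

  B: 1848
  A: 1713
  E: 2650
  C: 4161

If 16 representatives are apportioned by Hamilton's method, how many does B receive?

3

Total 10372; standard divisor 10372/16 ≈ 648.25.
Standard quotas: B 2.851, A 2.642, E 4.088, C 6.419.
Lower quotas: B 2, A 2, E 4, C 6 (sum 14, leaving 2 seats).
Remainders in descending order: B 0.851, A 0.642, C 0.419, E 0.088.
The surplus seats go to B, A.
B receives 3.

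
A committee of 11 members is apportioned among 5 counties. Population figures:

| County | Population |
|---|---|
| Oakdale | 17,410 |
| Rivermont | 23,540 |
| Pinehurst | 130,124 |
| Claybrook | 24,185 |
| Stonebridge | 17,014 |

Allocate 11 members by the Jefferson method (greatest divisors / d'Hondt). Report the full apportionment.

Standard divisor 212273/11 ≈ 19297.545; standard quotas: Oakdale 0.902, Rivermont 1.220, Pinehurst 6.743, Claybrook 1.253, Stonebridge 0.882.
Rounding down gives 0, 1, 6, 1, 0 = 8 seats, so the divisor must be adjusted.
With modified divisor 16600: modified quotas Oakdale 1.049, Rivermont 1.418, Pinehurst 7.839, Claybrook 1.457, Stonebridge 1.025.
Rounding down: Oakdale 1, Rivermont 1, Pinehurst 7, Claybrook 1, Stonebridge 1 (total 11).

Oakdale 1, Rivermont 1, Pinehurst 7, Claybrook 1, Stonebridge 1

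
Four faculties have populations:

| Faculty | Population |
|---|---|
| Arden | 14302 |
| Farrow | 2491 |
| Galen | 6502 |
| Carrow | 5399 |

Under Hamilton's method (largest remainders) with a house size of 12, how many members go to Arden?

Standard divisor: 28694 ÷ 12 ≈ 2391.167.
Standard quotas: Arden 5.9812, Farrow 1.0418, Galen 2.7192, Carrow 2.2579.
Lower quotas: Arden 5, Farrow 1, Galen 2, Carrow 2 (sum 10, leaving 2 seats).
Remainders in descending order: Arden 0.9812, Galen 0.7192, Carrow 0.2579, Farrow 0.0418.
The surplus seats go to Arden, Galen.
Arden receives 6.

6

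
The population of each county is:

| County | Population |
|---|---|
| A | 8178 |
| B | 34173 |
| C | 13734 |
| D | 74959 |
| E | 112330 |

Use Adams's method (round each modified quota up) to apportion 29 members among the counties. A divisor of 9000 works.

A 1, B 4, C 2, D 9, E 13

With modified divisor 9000: modified quotas A 0.909, B 3.797, C 1.526, D 8.329, E 12.481.
Rounding up: A 1, B 4, C 2, D 9, E 13 (total 29).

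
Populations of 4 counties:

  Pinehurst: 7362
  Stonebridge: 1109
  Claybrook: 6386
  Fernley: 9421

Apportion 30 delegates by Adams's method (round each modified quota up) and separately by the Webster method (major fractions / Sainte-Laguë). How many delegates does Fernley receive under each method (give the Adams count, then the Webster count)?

Adams: Pinehurst 9, Stonebridge 2, Claybrook 8, Fernley 11.
Webster: Pinehurst 9, Stonebridge 1, Claybrook 8, Fernley 12.
Fernley gets 11 under Adams and 12 under Webster.

11 and 12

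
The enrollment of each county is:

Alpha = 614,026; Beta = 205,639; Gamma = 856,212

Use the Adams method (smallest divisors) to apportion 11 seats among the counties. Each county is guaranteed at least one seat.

Alpha 4, Beta 2, Gamma 5

Standard divisor 1675877/11 ≈ 152352.455; standard quotas: Alpha 4.030, Beta 1.350, Gamma 5.620.
Rounding up gives 5, 2, 6 = 13 seats, so the divisor must be adjusted.
With modified divisor 188000: modified quotas Alpha 3.266, Beta 1.094, Gamma 4.554.
Rounding up: Alpha 4, Beta 2, Gamma 5 (total 11).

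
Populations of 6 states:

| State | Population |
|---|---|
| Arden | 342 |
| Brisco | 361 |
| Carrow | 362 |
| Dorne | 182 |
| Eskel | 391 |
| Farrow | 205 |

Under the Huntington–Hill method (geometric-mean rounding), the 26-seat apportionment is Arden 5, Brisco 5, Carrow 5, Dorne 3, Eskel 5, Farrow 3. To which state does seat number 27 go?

Eskel

Priority for the next seat is population ÷ (√(s·(s+1))).
Priorities: Arden 62.440, Brisco 65.909, Carrow 66.092, Dorne 52.539, Eskel 71.387, Farrow 59.178.
Highest priority: Eskel.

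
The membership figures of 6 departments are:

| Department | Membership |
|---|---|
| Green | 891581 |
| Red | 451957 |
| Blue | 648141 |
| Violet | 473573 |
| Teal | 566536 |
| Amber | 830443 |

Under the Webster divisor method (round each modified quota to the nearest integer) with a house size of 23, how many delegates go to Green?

Standard divisor 3862231/23 ≈ 167923.087; standard quotas: Green 5.309, Red 2.691, Blue 3.860, Violet 2.820, Teal 3.374, Amber 4.945.
Rounding to the nearest integer gives Green 5, Red 3, Blue 4, Violet 3, Teal 3, Amber 5 — total 23, matching the house size, so no adjustment is needed.
Green receives 5.

5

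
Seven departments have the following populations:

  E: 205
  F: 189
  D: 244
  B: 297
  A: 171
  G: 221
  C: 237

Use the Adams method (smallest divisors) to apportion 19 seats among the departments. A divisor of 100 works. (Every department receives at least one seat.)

With modified divisor 100: modified quotas E 2.050, F 1.890, D 2.440, B 2.970, A 1.710, G 2.210, C 2.370.
Rounding up: E 3, F 2, D 3, B 3, A 2, G 3, C 3 (total 19).

E 3, F 2, D 3, B 3, A 2, G 3, C 3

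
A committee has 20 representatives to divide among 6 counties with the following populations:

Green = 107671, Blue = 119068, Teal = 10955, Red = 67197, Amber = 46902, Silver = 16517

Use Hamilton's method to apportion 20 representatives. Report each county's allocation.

The standard divisor is 368310/20 ≈ 18415.5.
Standard quotas: Green 5.8468, Blue 6.4656, Teal 0.5949, Red 3.6489, Amber 2.5469, Silver 0.8969.
Lower quotas: Green 5, Blue 6, Teal 0, Red 3, Amber 2, Silver 0 (sum 16, leaving 4 seats).
Remainders in descending order: Silver 0.8969, Green 0.8468, Red 0.6489, Teal 0.5949, Amber 0.5469, Blue 0.4656.
Largest remainders: Silver, Green, Red, Teal receive the extra seats.

Green: 6; Blue: 6; Teal: 1; Red: 4; Amber: 2; Silver: 1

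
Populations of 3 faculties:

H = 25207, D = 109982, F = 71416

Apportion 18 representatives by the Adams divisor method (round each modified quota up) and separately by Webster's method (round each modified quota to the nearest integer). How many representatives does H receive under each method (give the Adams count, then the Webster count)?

Adams: H 3, D 9, F 6.
Webster: H 2, D 10, F 6.
H gets 3 under Adams and 2 under Webster.

3 and 2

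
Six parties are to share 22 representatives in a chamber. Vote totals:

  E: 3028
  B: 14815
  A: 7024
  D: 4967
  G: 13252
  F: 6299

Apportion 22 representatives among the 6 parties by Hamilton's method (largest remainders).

The standard divisor is 49385/22 ≈ 2244.773.
Standard quotas: E 1.3489, B 6.5998, A 3.1290, D 2.2127, G 5.9035, F 2.8061.
Lower quotas: E 1, B 6, A 3, D 2, G 5, F 2 (sum 19, leaving 3 seats).
Remainders in descending order: G 0.9035, F 0.8061, B 0.5998, E 0.3489, D 0.2127, A 0.1290.
The surplus seats go to G, F, B.

E 1, B 7, A 3, D 2, G 6, F 3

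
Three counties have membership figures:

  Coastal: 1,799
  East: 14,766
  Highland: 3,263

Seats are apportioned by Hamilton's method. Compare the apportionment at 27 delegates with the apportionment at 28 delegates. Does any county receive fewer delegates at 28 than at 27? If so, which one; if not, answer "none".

Coastal

At 27 seats: Coastal 3, East 20, Highland 4.
At 28 seats: Coastal 2, East 21, Highland 5.
Coastal drops from 3 to 2.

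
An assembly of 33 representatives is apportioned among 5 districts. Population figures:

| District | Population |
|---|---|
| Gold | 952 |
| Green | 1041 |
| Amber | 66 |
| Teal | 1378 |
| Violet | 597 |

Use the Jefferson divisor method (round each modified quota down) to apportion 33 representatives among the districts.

Gold 8; Green 9; Amber 0; Teal 11; Violet 5

Standard divisor 4034/33 ≈ 122.242; standard quotas: Gold 7.788, Green 8.516, Amber 0.540, Teal 11.273, Violet 4.884.
Rounding down gives 7, 8, 0, 11, 4 = 30 seats, so the divisor must be adjusted.
With modified divisor 115.2: modified quotas Gold 8.264, Green 9.036, Amber 0.573, Teal 11.962, Violet 5.182.
Rounding down: Gold 8, Green 9, Amber 0, Teal 11, Violet 5 (total 33).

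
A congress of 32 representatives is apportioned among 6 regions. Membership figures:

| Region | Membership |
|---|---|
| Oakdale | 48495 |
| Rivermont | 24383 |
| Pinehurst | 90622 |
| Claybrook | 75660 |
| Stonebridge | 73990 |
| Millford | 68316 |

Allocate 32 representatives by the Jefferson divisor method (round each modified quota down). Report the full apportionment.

Oakdale: 4; Rivermont: 2; Pinehurst: 8; Claybrook: 6; Stonebridge: 6; Millford: 6

Standard divisor 381466/32 ≈ 11920.812; standard quotas: Oakdale 4.068, Rivermont 2.045, Pinehurst 7.602, Claybrook 6.347, Stonebridge 6.207, Millford 5.731.
Rounding down gives 4, 2, 7, 6, 6, 5 = 30 seats, so the divisor must be adjusted.
With modified divisor 11100: modified quotas Oakdale 4.369, Rivermont 2.197, Pinehurst 8.164, Claybrook 6.816, Stonebridge 6.666, Millford 6.155.
Rounding down: Oakdale 4, Rivermont 2, Pinehurst 8, Claybrook 6, Stonebridge 6, Millford 6 (total 32).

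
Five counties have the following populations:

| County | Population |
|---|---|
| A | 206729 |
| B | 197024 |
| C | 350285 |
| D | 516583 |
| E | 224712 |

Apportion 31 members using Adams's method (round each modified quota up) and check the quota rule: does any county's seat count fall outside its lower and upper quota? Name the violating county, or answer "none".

Standard quotas: A 4.286, B 4.085, C 7.262, D 10.709, E 4.659.
Adams allocation: A 5, B 4, C 7, D 10, E 5.
Every allocation lies between the lower and upper quota.

none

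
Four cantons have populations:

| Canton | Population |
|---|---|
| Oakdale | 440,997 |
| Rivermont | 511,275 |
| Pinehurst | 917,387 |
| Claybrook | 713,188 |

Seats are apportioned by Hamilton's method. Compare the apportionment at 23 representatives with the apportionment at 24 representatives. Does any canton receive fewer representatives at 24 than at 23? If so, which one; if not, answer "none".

At 23 seats: Oakdale 4, Rivermont 5, Pinehurst 8, Claybrook 6.
At 24 seats: Oakdale 4, Rivermont 5, Pinehurst 8, Claybrook 7.
No canton's allocation decreased.

none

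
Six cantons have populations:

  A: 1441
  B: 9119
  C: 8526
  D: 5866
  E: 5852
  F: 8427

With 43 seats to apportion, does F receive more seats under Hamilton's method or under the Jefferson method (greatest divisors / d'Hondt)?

Hamilton: A 2, B 10, C 9, D 7, E 6, F 9.
Jefferson: A 1, B 10, C 10, D 6, E 6, F 10.
F gets 9 under Hamilton and 10 under Jefferson.

Jefferson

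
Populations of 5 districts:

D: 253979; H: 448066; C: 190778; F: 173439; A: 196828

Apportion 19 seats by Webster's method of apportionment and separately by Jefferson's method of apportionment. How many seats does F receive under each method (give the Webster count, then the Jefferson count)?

Webster: D 4, H 6, C 3, F 3, A 3.
Jefferson: D 4, H 7, C 3, F 2, A 3.
F gets 3 under Webster and 2 under Jefferson.

3 and 2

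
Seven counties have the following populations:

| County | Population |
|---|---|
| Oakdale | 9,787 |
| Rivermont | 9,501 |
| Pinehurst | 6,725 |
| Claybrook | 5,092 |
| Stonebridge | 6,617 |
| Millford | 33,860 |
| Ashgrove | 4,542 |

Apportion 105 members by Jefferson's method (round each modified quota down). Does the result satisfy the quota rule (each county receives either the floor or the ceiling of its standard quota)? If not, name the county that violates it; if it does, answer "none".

Millford

Standard quotas: Oakdale 13.499, Rivermont 13.105, Pinehurst 9.276, Claybrook 7.024, Stonebridge 9.127, Millford 46.704, Ashgrove 6.265.
Jefferson allocation: Oakdale 13, Rivermont 13, Pinehurst 9, Claybrook 7, Stonebridge 9, Millford 48, Ashgrove 6.
Millford has quota 46.704 (lower 46, upper 47) but receives 48 — outside the quota interval.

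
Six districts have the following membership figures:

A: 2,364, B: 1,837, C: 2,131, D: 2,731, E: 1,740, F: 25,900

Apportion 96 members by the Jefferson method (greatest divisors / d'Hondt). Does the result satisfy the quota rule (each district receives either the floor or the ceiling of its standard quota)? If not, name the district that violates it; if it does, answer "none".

Standard quotas: A 6.183, B 4.805, C 5.574, D 7.143, E 4.551, F 67.744.
Jefferson allocation: A 6, B 4, C 5, D 7, E 4, F 70.
F has quota 67.744 (lower 67, upper 68) but receives 70 — outside the quota interval.

F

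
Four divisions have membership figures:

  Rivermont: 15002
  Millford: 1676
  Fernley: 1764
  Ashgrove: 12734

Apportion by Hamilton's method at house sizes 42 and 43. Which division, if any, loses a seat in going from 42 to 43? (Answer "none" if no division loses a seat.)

Fernley

At 42 seats: Rivermont 20, Millford 2, Fernley 3, Ashgrove 17.
At 43 seats: Rivermont 21, Millford 2, Fernley 2, Ashgrove 18.
Fernley drops from 3 to 2.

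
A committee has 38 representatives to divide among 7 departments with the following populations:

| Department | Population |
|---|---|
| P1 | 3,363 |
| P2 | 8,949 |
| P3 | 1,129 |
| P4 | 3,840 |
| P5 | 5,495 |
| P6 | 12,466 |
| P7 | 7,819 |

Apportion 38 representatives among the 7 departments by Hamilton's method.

Standard divisor: 43061 ÷ 38 ≈ 1133.184.
Standard quotas: P1 2.9677, P2 7.8972, P3 0.9963, P4 3.3887, P5 4.8492, P6 11.0009, P7 6.9000.
Lower quotas: P1 2, P2 7, P3 0, P4 3, P5 4, P6 11, P7 6 (sum 33, leaving 5 seats).
Remainders in descending order: P3 0.9963, P1 0.9677, P7 0.9000, P2 0.8972, P5 0.8492, P4 0.3887, P6 0.0009.
Largest remainders: P3, P1, P7, P2, P5 receive the extra seats.

P1=3, P2=8, P3=1, P4=3, P5=5, P6=11, P7=7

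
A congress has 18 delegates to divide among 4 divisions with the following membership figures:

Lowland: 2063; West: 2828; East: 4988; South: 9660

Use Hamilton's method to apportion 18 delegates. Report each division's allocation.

Total 19539; standard divisor 19539/18 ≈ 1085.5.
Standard quotas: Lowland 1.9005, West 2.6053, East 4.5951, South 8.8991.
Lower quotas: Lowland 1, West 2, East 4, South 8 (sum 15, leaving 3 seats).
Remainders in descending order: Lowland 0.9005, South 0.8991, West 0.6053, East 0.5951.
Largest remainders: Lowland, South, West receive the extra seats.

Lowland 2, West 3, East 4, South 9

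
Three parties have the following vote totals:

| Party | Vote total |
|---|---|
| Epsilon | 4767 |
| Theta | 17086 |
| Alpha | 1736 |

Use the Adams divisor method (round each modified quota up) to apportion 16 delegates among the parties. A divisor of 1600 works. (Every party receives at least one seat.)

With modified divisor 1600: modified quotas Epsilon 2.979, Theta 10.679, Alpha 1.085.
Rounding up: Epsilon 3, Theta 11, Alpha 2 (total 16).

Epsilon 3; Theta 11; Alpha 2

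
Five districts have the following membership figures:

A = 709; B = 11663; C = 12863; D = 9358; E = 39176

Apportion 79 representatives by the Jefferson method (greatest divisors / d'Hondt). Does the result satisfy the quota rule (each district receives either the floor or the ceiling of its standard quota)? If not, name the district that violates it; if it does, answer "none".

Standard quotas: A 0.759, B 12.490, C 13.775, D 10.022, E 41.954.
Jefferson allocation: A 0, B 12, C 14, D 10, E 43.
E has quota 41.954 (lower 41, upper 42) but receives 43 — outside the quota interval.

E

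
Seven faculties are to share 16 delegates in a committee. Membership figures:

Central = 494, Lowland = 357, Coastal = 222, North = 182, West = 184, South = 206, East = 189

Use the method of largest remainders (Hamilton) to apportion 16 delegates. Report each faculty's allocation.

Standard divisor: 1834 ÷ 16 ≈ 114.625.
Standard quotas: Central 4.310, Lowland 3.115, Coastal 1.937, North 1.588, West 1.605, South 1.797, East 1.649.
Lower quotas: Central 4, Lowland 3, Coastal 1, North 1, West 1, South 1, East 1 (sum 12, leaving 4 seats).
Remainders in descending order: Coastal 0.937, South 0.797, East 0.649, West 0.605, North 0.588, Central 0.310, Lowland 0.115.
Largest remainders: Coastal, South, East, West receive the extra seats.

Central 4, Lowland 3, Coastal 2, North 1, West 2, South 2, East 2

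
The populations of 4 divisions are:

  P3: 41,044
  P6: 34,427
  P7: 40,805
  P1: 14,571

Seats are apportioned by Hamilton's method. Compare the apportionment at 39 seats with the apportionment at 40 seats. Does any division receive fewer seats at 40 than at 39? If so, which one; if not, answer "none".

P1

At 39 seats: P3 12, P6 10, P7 12, P1 5.
At 40 seats: P3 13, P6 11, P7 12, P1 4.
P1 drops from 5 to 4.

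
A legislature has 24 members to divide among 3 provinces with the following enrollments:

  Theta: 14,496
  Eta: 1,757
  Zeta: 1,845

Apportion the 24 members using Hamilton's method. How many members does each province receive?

Total 18098; standard divisor 18098/24 ≈ 754.083.
Standard quotas: Theta 19.2233, Eta 2.3300, Zeta 2.4467.
Lower quotas: Theta 19, Eta 2, Zeta 2 (sum 23, leaving 1 seat).
Remainders in descending order: Zeta 0.4467, Eta 0.3300, Theta 0.2233.
The surplus seat goes to Zeta.

Theta: 19; Eta: 2; Zeta: 3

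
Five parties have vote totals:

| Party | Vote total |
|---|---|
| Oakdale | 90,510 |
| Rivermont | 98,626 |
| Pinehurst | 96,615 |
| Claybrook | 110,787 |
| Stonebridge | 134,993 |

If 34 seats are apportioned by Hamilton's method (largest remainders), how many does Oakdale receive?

6

Total 531531; standard divisor 531531/34 ≈ 15633.265.
Standard quotas: Oakdale 5.7896, Rivermont 6.3087, Pinehurst 6.1801, Claybrook 7.0866, Stonebridge 8.6350.
Lower quotas: Oakdale 5, Rivermont 6, Pinehurst 6, Claybrook 7, Stonebridge 8 (sum 32, leaving 2 seats).
Remainders in descending order: Oakdale 0.7896, Stonebridge 0.6350, Rivermont 0.3087, Pinehurst 0.1801, Claybrook 0.0866.
The surplus seats go to Oakdale, Stonebridge.
Oakdale receives 6.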